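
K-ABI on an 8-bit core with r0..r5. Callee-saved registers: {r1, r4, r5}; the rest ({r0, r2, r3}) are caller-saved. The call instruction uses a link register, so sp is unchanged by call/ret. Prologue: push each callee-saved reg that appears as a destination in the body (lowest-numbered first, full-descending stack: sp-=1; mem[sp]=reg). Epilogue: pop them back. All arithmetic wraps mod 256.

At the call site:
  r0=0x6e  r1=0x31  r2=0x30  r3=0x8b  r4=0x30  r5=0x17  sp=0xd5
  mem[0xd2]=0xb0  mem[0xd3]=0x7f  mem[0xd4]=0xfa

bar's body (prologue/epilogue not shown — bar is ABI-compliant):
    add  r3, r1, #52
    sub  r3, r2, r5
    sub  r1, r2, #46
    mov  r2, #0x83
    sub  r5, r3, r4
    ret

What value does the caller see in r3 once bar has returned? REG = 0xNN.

REG = 0x19

prologue: push r1 → mem[0xd4]=0x31, sp=0xd4
prologue: push r5 → mem[0xd3]=0x17, sp=0xd3
body[0] add  r3, r1, #52 → r3=0x65
body[1] sub  r3, r2, r5 → r3=0x19
body[2] sub  r1, r2, #46 → r1=0x02
body[3] mov  r2, #0x83 → r2=0x83
body[4] sub  r5, r3, r4 → r5=0xe9
epilogue: pop r5=0x17, sp=0xd4
epilogue: pop r1=0x31, sp=0xd5
r3 is caller-saved → body value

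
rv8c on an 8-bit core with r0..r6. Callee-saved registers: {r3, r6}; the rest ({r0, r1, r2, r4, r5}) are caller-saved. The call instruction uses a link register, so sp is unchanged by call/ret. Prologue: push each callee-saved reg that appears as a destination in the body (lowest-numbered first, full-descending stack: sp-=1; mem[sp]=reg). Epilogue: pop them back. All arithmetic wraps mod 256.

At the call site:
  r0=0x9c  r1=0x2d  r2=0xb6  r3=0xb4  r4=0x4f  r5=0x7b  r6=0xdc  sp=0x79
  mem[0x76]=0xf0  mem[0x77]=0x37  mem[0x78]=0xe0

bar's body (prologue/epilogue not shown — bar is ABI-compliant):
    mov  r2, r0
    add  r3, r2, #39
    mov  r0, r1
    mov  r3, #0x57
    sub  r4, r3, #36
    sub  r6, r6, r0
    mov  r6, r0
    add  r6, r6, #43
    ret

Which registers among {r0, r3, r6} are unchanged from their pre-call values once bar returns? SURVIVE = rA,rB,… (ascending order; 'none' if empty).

prologue: push r3 → mem[0x78]=0xb4, sp=0x78
prologue: push r6 → mem[0x77]=0xdc, sp=0x77
body[0] mov  r2, r0 → r2=0x9c
body[1] add  r3, r2, #39 → r3=0xc3
body[2] mov  r0, r1 → r0=0x2d
body[3] mov  r3, #0x57 → r3=0x57
body[4] sub  r4, r3, #36 → r4=0x33
body[5] sub  r6, r6, r0 → r6=0xaf
body[6] mov  r6, r0 → r6=0x2d
body[7] add  r6, r6, #43 → r6=0x58
epilogue: pop r6=0xdc, sp=0x78
epilogue: pop r3=0xb4, sp=0x79
r0: caller-saved, written=True
r3: callee-saved, written=True
r6: callee-saved, written=True

SURVIVE = r3,r6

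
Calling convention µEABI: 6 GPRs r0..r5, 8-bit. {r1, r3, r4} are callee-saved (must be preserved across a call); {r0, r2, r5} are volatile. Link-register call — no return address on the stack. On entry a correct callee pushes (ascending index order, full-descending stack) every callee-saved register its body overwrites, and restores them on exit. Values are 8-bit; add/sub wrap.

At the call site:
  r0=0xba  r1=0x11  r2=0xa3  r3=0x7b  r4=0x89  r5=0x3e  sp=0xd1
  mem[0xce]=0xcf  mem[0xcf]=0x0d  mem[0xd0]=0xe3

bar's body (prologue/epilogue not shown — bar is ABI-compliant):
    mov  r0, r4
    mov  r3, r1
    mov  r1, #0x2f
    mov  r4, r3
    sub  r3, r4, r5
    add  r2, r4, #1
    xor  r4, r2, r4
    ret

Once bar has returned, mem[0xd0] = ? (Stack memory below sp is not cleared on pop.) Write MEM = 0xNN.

prologue: push r1 -> mem[0xd0]=0x11, sp=0xd0
prologue: push r3 -> mem[0xcf]=0x7b, sp=0xcf
prologue: push r4 -> mem[0xce]=0x89, sp=0xce
body[0] mov  r0, r4 -> r0=0x89
body[1] mov  r3, r1 -> r3=0x11
body[2] mov  r1, #0x2f -> r1=0x2f
body[3] mov  r4, r3 -> r4=0x11
body[4] sub  r3, r4, r5 -> r3=0xd3
body[5] add  r2, r4, #1 -> r2=0x12
body[6] xor  r4, r2, r4 -> r4=0x03
epilogue: pop r4=0x89, sp=0xcf
epilogue: pop r3=0x7b, sp=0xd0
epilogue: pop r1=0x11, sp=0xd1
prologue pushed ['r1', 'r3', 'r4'] at ['0xd0', '0xcf', '0xce']

MEM = 0x11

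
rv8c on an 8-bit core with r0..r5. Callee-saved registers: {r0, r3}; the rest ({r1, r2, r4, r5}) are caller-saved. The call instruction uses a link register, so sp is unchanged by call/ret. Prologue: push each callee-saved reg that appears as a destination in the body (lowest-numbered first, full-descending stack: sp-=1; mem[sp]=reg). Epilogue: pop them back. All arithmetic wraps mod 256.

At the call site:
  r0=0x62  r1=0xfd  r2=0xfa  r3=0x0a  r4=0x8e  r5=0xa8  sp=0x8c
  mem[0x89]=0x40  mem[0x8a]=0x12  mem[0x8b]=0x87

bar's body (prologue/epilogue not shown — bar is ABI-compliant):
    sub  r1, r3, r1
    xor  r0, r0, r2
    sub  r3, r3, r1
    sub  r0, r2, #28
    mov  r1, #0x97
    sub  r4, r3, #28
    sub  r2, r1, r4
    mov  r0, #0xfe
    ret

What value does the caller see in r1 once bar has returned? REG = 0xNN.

prologue: push r0 -> mem[0x8b]=0x62, sp=0x8b
prologue: push r3 -> mem[0x8a]=0x0a, sp=0x8a
body[0] sub  r1, r3, r1 -> r1=0x0d
body[1] xor  r0, r0, r2 -> r0=0x98
body[2] sub  r3, r3, r1 -> r3=0xfd
body[3] sub  r0, r2, #28 -> r0=0xde
body[4] mov  r1, #0x97 -> r1=0x97
body[5] sub  r4, r3, #28 -> r4=0xe1
body[6] sub  r2, r1, r4 -> r2=0xb6
body[7] mov  r0, #0xfe -> r0=0xfe
epilogue: pop r3=0x0a, sp=0x8b
epilogue: pop r0=0x62, sp=0x8c
r1 is caller-saved -> body value

REG = 0x97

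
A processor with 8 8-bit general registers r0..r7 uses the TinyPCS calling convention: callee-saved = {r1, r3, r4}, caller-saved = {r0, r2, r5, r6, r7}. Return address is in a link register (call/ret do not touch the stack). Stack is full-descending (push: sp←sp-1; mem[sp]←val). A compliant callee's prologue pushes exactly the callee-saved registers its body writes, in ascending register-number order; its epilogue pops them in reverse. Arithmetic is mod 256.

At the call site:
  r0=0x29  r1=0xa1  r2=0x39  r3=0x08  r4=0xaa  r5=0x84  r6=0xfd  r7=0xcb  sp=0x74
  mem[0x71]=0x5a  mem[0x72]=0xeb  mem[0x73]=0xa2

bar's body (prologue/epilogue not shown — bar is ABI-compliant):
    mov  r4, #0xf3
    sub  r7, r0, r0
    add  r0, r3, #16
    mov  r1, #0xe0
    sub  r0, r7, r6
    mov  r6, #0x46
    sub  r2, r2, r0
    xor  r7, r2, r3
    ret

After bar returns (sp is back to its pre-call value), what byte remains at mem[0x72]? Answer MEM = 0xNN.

MEM = 0xaa

prologue: push r1 → mem[0x73]=0xa1, sp=0x73
prologue: push r4 → mem[0x72]=0xaa, sp=0x72
body[0] mov  r4, #0xf3 → r4=0xf3
body[1] sub  r7, r0, r0 → r7=0x00
body[2] add  r0, r3, #16 → r0=0x18
body[3] mov  r1, #0xe0 → r1=0xe0
body[4] sub  r0, r7, r6 → r0=0x03
body[5] mov  r6, #0x46 → r6=0x46
body[6] sub  r2, r2, r0 → r2=0x36
body[7] xor  r7, r2, r3 → r7=0x3e
epilogue: pop r4=0xaa, sp=0x73
epilogue: pop r1=0xa1, sp=0x74
prologue pushed ['r1', 'r4'] at ['0x73', '0x72']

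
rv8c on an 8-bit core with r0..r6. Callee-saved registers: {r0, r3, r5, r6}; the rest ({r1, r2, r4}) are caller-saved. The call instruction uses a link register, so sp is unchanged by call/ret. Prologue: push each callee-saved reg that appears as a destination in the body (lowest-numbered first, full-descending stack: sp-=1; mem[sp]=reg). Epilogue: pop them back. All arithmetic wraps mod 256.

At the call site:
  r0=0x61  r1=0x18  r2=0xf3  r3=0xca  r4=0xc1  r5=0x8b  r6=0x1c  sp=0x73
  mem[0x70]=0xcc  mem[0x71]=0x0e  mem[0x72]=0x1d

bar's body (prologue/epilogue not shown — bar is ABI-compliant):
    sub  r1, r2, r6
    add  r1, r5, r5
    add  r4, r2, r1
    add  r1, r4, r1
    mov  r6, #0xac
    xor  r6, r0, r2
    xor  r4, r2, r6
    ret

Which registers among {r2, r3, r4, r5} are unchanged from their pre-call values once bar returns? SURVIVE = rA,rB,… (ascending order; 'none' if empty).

SURVIVE = r2,r3,r5

prologue: push r6 -> mem[0x72]=0x1c, sp=0x72
body[0] sub  r1, r2, r6 -> r1=0xd7
body[1] add  r1, r5, r5 -> r1=0x16
body[2] add  r4, r2, r1 -> r4=0x09
body[3] add  r1, r4, r1 -> r1=0x1f
body[4] mov  r6, #0xac -> r6=0xac
body[5] xor  r6, r0, r2 -> r6=0x92
body[6] xor  r4, r2, r6 -> r4=0x61
epilogue: pop r6=0x1c, sp=0x73
r2: caller-saved, written=False
r3: callee-saved, written=False
r4: caller-saved, written=True
r5: callee-saved, written=False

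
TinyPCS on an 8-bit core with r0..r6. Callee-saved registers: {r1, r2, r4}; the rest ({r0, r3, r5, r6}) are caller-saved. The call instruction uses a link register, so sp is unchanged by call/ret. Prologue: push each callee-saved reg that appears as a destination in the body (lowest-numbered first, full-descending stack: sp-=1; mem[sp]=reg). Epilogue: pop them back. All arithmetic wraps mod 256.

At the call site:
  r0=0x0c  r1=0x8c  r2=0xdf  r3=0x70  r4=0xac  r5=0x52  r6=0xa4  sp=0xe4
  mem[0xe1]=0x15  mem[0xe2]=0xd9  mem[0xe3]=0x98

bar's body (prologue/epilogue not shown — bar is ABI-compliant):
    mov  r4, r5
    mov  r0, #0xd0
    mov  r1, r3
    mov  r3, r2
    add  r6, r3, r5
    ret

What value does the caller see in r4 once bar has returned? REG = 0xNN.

prologue: push r1 -> mem[0xe3]=0x8c, sp=0xe3
prologue: push r4 -> mem[0xe2]=0xac, sp=0xe2
body[0] mov  r4, r5 -> r4=0x52
body[1] mov  r0, #0xd0 -> r0=0xd0
body[2] mov  r1, r3 -> r1=0x70
body[3] mov  r3, r2 -> r3=0xdf
body[4] add  r6, r3, r5 -> r6=0x31
epilogue: pop r4=0xac, sp=0xe3
epilogue: pop r1=0x8c, sp=0xe4
r4 is callee-saved -> restored

REG = 0xac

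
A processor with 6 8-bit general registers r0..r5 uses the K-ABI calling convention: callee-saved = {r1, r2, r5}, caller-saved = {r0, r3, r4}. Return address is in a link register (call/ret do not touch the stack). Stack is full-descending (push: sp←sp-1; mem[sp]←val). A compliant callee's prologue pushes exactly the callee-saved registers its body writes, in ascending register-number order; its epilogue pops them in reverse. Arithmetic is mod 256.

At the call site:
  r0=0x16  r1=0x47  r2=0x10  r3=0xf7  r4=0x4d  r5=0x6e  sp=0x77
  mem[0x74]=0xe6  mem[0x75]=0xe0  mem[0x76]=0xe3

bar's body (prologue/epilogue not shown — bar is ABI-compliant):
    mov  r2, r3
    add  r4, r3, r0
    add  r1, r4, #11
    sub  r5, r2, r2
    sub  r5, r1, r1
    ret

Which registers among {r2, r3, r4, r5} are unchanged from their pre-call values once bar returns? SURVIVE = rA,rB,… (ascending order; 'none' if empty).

prologue: push r1 -> mem[0x76]=0x47, sp=0x76
prologue: push r2 -> mem[0x75]=0x10, sp=0x75
prologue: push r5 -> mem[0x74]=0x6e, sp=0x74
body[0] mov  r2, r3 -> r2=0xf7
body[1] add  r4, r3, r0 -> r4=0x0d
body[2] add  r1, r4, #11 -> r1=0x18
body[3] sub  r5, r2, r2 -> r5=0x00
body[4] sub  r5, r1, r1 -> r5=0x00
epilogue: pop r5=0x6e, sp=0x75
epilogue: pop r2=0x10, sp=0x76
epilogue: pop r1=0x47, sp=0x77
r2: callee-saved, written=True
r3: caller-saved, written=False
r4: caller-saved, written=True
r5: callee-saved, written=True

SURVIVE = r2,r3,r5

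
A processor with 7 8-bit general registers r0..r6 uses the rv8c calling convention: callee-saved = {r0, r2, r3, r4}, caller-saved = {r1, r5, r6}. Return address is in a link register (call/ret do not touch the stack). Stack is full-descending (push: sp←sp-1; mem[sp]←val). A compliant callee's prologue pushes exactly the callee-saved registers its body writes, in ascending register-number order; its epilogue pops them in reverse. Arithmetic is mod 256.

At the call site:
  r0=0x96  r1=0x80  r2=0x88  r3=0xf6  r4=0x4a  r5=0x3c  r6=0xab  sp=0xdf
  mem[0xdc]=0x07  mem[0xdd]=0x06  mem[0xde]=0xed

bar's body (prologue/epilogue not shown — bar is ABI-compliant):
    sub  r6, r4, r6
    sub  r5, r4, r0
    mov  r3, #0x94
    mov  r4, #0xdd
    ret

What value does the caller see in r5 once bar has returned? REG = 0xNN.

prologue: push r3 -> mem[0xde]=0xf6, sp=0xde
prologue: push r4 -> mem[0xdd]=0x4a, sp=0xdd
body[0] sub  r6, r4, r6 -> r6=0x9f
body[1] sub  r5, r4, r0 -> r5=0xb4
body[2] mov  r3, #0x94 -> r3=0x94
body[3] mov  r4, #0xdd -> r4=0xdd
epilogue: pop r4=0x4a, sp=0xde
epilogue: pop r3=0xf6, sp=0xdf
r5 is caller-saved -> body value

REG = 0xb4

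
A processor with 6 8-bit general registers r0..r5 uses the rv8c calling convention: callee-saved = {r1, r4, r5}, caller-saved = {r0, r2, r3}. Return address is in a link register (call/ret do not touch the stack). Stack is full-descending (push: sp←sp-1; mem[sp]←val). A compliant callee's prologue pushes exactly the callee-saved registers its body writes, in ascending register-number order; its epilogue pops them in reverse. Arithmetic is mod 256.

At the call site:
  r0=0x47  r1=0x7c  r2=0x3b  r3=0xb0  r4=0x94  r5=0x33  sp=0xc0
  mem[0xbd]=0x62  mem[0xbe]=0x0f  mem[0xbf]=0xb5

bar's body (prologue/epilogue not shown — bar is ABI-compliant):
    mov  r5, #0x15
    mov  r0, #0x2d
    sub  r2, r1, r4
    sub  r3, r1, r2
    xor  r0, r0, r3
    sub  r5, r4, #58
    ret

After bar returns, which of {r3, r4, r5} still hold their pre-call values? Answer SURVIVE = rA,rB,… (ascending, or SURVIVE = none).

prologue: push r5 -> mem[0xbf]=0x33, sp=0xbf
body[0] mov  r5, #0x15 -> r5=0x15
body[1] mov  r0, #0x2d -> r0=0x2d
body[2] sub  r2, r1, r4 -> r2=0xe8
body[3] sub  r3, r1, r2 -> r3=0x94
body[4] xor  r0, r0, r3 -> r0=0xb9
body[5] sub  r5, r4, #58 -> r5=0x5a
epilogue: pop r5=0x33, sp=0xc0
r3: caller-saved, written=True
r4: callee-saved, written=False
r5: callee-saved, written=True

SURVIVE = r4,r5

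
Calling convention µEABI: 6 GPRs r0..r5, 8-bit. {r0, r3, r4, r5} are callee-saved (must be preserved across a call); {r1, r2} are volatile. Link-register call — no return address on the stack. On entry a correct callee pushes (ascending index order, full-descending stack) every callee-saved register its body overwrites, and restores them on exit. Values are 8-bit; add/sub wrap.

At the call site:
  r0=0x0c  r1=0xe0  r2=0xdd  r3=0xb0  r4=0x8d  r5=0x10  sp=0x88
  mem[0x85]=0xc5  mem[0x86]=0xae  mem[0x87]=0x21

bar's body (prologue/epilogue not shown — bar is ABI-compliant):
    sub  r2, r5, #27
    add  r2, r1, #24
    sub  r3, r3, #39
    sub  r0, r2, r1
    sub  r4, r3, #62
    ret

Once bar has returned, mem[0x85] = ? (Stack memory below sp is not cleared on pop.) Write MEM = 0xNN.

MEM = 0x8d

prologue: push r0 -> mem[0x87]=0x0c, sp=0x87
prologue: push r3 -> mem[0x86]=0xb0, sp=0x86
prologue: push r4 -> mem[0x85]=0x8d, sp=0x85
body[0] sub  r2, r5, #27 -> r2=0xf5
body[1] add  r2, r1, #24 -> r2=0xf8
body[2] sub  r3, r3, #39 -> r3=0x89
body[3] sub  r0, r2, r1 -> r0=0x18
body[4] sub  r4, r3, #62 -> r4=0x4b
epilogue: pop r4=0x8d, sp=0x86
epilogue: pop r3=0xb0, sp=0x87
epilogue: pop r0=0x0c, sp=0x88
prologue pushed ['r0', 'r3', 'r4'] at ['0x87', '0x86', '0x85']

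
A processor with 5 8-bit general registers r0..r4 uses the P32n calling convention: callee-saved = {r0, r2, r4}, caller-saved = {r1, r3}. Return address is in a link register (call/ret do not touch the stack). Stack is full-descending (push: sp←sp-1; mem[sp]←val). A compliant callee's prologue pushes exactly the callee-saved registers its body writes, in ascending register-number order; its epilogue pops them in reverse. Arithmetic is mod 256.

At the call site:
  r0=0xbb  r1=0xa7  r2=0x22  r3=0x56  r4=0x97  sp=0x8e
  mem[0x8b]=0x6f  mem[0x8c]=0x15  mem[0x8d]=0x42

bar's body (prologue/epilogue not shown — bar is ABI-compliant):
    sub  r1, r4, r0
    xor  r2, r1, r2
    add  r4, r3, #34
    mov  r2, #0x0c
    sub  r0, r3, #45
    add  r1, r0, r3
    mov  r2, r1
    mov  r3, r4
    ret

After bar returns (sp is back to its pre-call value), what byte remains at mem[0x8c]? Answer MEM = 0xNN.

prologue: push r0 -> mem[0x8d]=0xbb, sp=0x8d
prologue: push r2 -> mem[0x8c]=0x22, sp=0x8c
prologue: push r4 -> mem[0x8b]=0x97, sp=0x8b
body[0] sub  r1, r4, r0 -> r1=0xdc
body[1] xor  r2, r1, r2 -> r2=0xfe
body[2] add  r4, r3, #34 -> r4=0x78
body[3] mov  r2, #0x0c -> r2=0x0c
body[4] sub  r0, r3, #45 -> r0=0x29
body[5] add  r1, r0, r3 -> r1=0x7f
body[6] mov  r2, r1 -> r2=0x7f
body[7] mov  r3, r4 -> r3=0x78
epilogue: pop r4=0x97, sp=0x8c
epilogue: pop r2=0x22, sp=0x8d
epilogue: pop r0=0xbb, sp=0x8e
prologue pushed ['r0', 'r2', 'r4'] at ['0x8d', '0x8c', '0x8b']

MEM = 0x22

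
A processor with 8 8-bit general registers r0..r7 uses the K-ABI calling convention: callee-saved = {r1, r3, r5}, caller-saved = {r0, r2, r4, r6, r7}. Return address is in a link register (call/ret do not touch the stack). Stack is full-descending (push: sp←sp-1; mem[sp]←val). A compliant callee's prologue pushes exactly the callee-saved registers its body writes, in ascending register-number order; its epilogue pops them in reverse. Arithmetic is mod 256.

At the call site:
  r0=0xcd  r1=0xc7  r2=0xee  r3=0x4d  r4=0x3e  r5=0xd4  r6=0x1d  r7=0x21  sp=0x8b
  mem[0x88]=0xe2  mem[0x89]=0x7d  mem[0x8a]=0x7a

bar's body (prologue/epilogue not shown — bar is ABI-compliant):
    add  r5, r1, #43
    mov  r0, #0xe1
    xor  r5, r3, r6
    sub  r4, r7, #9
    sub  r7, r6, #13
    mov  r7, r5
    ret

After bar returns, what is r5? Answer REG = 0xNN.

REG = 0xd4

prologue: push r5 → mem[0x8a]=0xd4, sp=0x8a
body[0] add  r5, r1, #43 → r5=0xf2
body[1] mov  r0, #0xe1 → r0=0xe1
body[2] xor  r5, r3, r6 → r5=0x50
body[3] sub  r4, r7, #9 → r4=0x18
body[4] sub  r7, r6, #13 → r7=0x10
body[5] mov  r7, r5 → r7=0x50
epilogue: pop r5=0xd4, sp=0x8b
r5 is callee-saved → restored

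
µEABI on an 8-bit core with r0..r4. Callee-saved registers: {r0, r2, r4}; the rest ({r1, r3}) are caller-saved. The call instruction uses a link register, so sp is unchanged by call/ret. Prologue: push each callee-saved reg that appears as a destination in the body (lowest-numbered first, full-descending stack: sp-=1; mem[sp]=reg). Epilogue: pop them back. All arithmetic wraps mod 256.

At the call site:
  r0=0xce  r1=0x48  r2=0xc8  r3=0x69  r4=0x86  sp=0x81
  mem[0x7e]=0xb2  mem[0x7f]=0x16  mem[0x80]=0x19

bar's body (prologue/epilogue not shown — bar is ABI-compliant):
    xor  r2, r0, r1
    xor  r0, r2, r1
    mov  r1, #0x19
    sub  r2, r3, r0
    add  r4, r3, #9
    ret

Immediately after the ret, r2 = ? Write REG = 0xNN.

prologue: push r0 -> mem[0x80]=0xce, sp=0x80
prologue: push r2 -> mem[0x7f]=0xc8, sp=0x7f
prologue: push r4 -> mem[0x7e]=0x86, sp=0x7e
body[0] xor  r2, r0, r1 -> r2=0x86
body[1] xor  r0, r2, r1 -> r0=0xce
body[2] mov  r1, #0x19 -> r1=0x19
body[3] sub  r2, r3, r0 -> r2=0x9b
body[4] add  r4, r3, #9 -> r4=0x72
epilogue: pop r4=0x86, sp=0x7f
epilogue: pop r2=0xc8, sp=0x80
epilogue: pop r0=0xce, sp=0x81
r2 is callee-saved -> restored

REG = 0xc8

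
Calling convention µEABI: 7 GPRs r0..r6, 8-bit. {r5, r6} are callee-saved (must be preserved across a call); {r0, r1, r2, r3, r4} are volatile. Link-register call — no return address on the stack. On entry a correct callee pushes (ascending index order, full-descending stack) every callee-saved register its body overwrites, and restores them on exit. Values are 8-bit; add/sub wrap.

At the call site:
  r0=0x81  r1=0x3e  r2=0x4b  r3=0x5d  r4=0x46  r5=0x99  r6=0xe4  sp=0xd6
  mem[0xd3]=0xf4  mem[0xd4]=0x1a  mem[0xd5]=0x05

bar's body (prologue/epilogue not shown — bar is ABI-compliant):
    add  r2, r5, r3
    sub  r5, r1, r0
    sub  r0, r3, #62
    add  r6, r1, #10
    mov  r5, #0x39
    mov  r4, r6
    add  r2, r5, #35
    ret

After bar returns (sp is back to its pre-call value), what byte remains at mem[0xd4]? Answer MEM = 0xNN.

prologue: push r5 -> mem[0xd5]=0x99, sp=0xd5
prologue: push r6 -> mem[0xd4]=0xe4, sp=0xd4
body[0] add  r2, r5, r3 -> r2=0xf6
body[1] sub  r5, r1, r0 -> r5=0xbd
body[2] sub  r0, r3, #62 -> r0=0x1f
body[3] add  r6, r1, #10 -> r6=0x48
body[4] mov  r5, #0x39 -> r5=0x39
body[5] mov  r4, r6 -> r4=0x48
body[6] add  r2, r5, #35 -> r2=0x5c
epilogue: pop r6=0xe4, sp=0xd5
epilogue: pop r5=0x99, sp=0xd6
prologue pushed ['r5', 'r6'] at ['0xd5', '0xd4']

MEM = 0xe4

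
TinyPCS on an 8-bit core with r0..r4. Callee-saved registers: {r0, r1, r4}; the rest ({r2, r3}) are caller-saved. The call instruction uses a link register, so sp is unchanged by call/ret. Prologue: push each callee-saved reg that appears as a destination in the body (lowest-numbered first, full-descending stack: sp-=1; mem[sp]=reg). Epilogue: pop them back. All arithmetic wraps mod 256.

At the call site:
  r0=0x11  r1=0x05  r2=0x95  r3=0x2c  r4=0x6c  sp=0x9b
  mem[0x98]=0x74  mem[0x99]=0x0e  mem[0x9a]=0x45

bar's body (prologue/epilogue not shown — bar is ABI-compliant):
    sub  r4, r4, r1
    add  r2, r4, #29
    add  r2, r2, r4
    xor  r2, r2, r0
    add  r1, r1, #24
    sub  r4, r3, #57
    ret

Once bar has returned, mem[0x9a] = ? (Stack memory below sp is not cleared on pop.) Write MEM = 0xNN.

MEM = 0x05

prologue: push r1 → mem[0x9a]=0x05, sp=0x9a
prologue: push r4 → mem[0x99]=0x6c, sp=0x99
body[0] sub  r4, r4, r1 → r4=0x67
body[1] add  r2, r4, #29 → r2=0x84
body[2] add  r2, r2, r4 → r2=0xeb
body[3] xor  r2, r2, r0 → r2=0xfa
body[4] add  r1, r1, #24 → r1=0x1d
body[5] sub  r4, r3, #57 → r4=0xf3
epilogue: pop r4=0x6c, sp=0x9a
epilogue: pop r1=0x05, sp=0x9b
prologue pushed ['r1', 'r4'] at ['0x9a', '0x99']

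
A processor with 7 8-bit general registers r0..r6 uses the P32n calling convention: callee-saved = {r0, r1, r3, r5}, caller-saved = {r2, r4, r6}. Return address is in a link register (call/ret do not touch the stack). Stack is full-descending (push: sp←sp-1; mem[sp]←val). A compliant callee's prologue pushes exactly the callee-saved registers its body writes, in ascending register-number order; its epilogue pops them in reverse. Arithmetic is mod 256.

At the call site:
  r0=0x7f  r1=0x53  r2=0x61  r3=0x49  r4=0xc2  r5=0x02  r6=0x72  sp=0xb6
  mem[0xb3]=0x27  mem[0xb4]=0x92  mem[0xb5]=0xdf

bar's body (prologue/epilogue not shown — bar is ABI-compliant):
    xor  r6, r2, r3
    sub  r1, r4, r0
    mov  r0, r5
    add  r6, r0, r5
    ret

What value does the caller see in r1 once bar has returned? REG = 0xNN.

REG = 0x53

prologue: push r0 -> mem[0xb5]=0x7f, sp=0xb5
prologue: push r1 -> mem[0xb4]=0x53, sp=0xb4
body[0] xor  r6, r2, r3 -> r6=0x28
body[1] sub  r1, r4, r0 -> r1=0x43
body[2] mov  r0, r5 -> r0=0x02
body[3] add  r6, r0, r5 -> r6=0x04
epilogue: pop r1=0x53, sp=0xb5
epilogue: pop r0=0x7f, sp=0xb6
r1 is callee-saved -> restored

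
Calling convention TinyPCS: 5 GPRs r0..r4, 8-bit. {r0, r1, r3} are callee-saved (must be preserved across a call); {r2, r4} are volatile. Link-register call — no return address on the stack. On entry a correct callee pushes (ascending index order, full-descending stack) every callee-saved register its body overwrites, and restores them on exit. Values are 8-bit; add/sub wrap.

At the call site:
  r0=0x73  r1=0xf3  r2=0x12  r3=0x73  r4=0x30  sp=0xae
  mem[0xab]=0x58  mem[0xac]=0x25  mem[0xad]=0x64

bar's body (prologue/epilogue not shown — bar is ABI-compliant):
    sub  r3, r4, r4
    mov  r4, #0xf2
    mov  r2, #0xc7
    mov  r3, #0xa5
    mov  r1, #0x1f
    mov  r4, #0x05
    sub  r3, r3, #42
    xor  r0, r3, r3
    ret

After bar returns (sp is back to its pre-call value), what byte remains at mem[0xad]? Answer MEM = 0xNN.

MEM = 0x73

prologue: push r0 → mem[0xad]=0x73, sp=0xad
prologue: push r1 → mem[0xac]=0xf3, sp=0xac
prologue: push r3 → mem[0xab]=0x73, sp=0xab
body[0] sub  r3, r4, r4 → r3=0x00
body[1] mov  r4, #0xf2 → r4=0xf2
body[2] mov  r2, #0xc7 → r2=0xc7
body[3] mov  r3, #0xa5 → r3=0xa5
body[4] mov  r1, #0x1f → r1=0x1f
body[5] mov  r4, #0x05 → r4=0x05
body[6] sub  r3, r3, #42 → r3=0x7b
body[7] xor  r0, r3, r3 → r0=0x00
epilogue: pop r3=0x73, sp=0xac
epilogue: pop r1=0xf3, sp=0xad
epilogue: pop r0=0x73, sp=0xae
prologue pushed ['r0', 'r1', 'r3'] at ['0xad', '0xac', '0xab']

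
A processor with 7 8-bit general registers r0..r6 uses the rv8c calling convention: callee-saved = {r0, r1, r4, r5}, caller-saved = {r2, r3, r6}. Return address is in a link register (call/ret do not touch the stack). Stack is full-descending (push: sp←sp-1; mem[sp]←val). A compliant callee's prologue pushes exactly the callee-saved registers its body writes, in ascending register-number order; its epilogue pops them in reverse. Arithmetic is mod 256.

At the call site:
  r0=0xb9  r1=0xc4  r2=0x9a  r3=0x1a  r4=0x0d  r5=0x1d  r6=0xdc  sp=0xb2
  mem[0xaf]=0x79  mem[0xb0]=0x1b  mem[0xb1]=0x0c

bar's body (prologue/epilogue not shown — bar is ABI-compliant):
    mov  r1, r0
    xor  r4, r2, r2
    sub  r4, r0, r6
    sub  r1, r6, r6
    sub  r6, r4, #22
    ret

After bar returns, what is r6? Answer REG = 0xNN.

prologue: push r1 → mem[0xb1]=0xc4, sp=0xb1
prologue: push r4 → mem[0xb0]=0x0d, sp=0xb0
body[0] mov  r1, r0 → r1=0xb9
body[1] xor  r4, r2, r2 → r4=0x00
body[2] sub  r4, r0, r6 → r4=0xdd
body[3] sub  r1, r6, r6 → r1=0x00
body[4] sub  r6, r4, #22 → r6=0xc7
epilogue: pop r4=0x0d, sp=0xb1
epilogue: pop r1=0xc4, sp=0xb2
r6 is caller-saved → body value

REG = 0xc7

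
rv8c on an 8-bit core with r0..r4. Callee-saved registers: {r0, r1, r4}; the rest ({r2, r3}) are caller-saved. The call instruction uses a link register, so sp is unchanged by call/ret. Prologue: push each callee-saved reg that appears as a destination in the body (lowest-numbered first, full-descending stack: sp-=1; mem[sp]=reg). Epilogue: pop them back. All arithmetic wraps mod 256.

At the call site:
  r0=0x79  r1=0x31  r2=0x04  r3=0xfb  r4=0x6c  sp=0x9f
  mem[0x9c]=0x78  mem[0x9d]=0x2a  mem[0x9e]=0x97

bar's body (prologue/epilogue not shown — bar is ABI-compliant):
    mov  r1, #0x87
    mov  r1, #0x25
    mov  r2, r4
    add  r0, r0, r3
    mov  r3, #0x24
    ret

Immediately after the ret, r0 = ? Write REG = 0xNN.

REG = 0x79

prologue: push r0 -> mem[0x9e]=0x79, sp=0x9e
prologue: push r1 -> mem[0x9d]=0x31, sp=0x9d
body[0] mov  r1, #0x87 -> r1=0x87
body[1] mov  r1, #0x25 -> r1=0x25
body[2] mov  r2, r4 -> r2=0x6c
body[3] add  r0, r0, r3 -> r0=0x74
body[4] mov  r3, #0x24 -> r3=0x24
epilogue: pop r1=0x31, sp=0x9e
epilogue: pop r0=0x79, sp=0x9f
r0 is callee-saved -> restored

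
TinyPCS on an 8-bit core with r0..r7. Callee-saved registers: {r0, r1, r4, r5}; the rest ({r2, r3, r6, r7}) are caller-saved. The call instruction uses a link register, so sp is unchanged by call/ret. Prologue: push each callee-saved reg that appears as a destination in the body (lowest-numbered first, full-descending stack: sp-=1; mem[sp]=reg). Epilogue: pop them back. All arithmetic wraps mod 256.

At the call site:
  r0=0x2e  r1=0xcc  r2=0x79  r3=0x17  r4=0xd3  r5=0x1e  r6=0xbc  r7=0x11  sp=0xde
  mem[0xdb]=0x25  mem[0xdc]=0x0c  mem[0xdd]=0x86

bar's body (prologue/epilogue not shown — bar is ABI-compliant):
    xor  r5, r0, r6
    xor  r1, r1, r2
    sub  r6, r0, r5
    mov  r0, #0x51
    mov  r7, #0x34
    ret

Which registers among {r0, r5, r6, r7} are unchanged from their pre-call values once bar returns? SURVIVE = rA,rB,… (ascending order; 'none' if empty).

prologue: push r0 → mem[0xdd]=0x2e, sp=0xdd
prologue: push r1 → mem[0xdc]=0xcc, sp=0xdc
prologue: push r5 → mem[0xdb]=0x1e, sp=0xdb
body[0] xor  r5, r0, r6 → r5=0x92
body[1] xor  r1, r1, r2 → r1=0xb5
body[2] sub  r6, r0, r5 → r6=0x9c
body[3] mov  r0, #0x51 → r0=0x51
body[4] mov  r7, #0x34 → r7=0x34
epilogue: pop r5=0x1e, sp=0xdc
epilogue: pop r1=0xcc, sp=0xdd
epilogue: pop r0=0x2e, sp=0xde
r0: callee-saved, written=True
r5: callee-saved, written=True
r6: caller-saved, written=True
r7: caller-saved, written=True

SURVIVE = r0,r5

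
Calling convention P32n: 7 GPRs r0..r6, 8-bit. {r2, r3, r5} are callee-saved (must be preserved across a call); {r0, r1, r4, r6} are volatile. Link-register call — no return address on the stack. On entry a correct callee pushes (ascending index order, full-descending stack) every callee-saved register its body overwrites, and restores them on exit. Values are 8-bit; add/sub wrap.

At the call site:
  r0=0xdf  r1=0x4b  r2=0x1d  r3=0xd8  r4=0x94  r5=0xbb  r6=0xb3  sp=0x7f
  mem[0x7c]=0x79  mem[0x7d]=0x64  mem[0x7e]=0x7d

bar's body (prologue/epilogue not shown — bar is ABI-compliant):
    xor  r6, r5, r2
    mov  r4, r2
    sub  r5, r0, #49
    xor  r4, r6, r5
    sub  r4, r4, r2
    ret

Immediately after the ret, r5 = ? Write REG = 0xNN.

prologue: push r5 → mem[0x7e]=0xbb, sp=0x7e
body[0] xor  r6, r5, r2 → r6=0xa6
body[1] mov  r4, r2 → r4=0x1d
body[2] sub  r5, r0, #49 → r5=0xae
body[3] xor  r4, r6, r5 → r4=0x08
body[4] sub  r4, r4, r2 → r4=0xeb
epilogue: pop r5=0xbb, sp=0x7f
r5 is callee-saved → restored

REG = 0xbb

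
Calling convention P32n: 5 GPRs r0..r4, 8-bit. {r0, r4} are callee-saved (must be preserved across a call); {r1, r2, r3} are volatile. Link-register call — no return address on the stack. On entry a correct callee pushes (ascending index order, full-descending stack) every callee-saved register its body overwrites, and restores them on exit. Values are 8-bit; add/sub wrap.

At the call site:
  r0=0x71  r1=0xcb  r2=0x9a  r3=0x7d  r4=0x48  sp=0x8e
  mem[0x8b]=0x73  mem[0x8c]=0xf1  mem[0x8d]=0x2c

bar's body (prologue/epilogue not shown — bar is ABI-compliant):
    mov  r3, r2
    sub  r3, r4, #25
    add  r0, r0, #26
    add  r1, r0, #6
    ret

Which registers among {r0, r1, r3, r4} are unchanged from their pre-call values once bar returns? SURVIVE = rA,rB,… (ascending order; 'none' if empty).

SURVIVE = r0,r4

prologue: push r0 → mem[0x8d]=0x71, sp=0x8d
body[0] mov  r3, r2 → r3=0x9a
body[1] sub  r3, r4, #25 → r3=0x2f
body[2] add  r0, r0, #26 → r0=0x8b
body[3] add  r1, r0, #6 → r1=0x91
epilogue: pop r0=0x71, sp=0x8e
r0: callee-saved, written=True
r1: caller-saved, written=True
r3: caller-saved, written=True
r4: callee-saved, written=False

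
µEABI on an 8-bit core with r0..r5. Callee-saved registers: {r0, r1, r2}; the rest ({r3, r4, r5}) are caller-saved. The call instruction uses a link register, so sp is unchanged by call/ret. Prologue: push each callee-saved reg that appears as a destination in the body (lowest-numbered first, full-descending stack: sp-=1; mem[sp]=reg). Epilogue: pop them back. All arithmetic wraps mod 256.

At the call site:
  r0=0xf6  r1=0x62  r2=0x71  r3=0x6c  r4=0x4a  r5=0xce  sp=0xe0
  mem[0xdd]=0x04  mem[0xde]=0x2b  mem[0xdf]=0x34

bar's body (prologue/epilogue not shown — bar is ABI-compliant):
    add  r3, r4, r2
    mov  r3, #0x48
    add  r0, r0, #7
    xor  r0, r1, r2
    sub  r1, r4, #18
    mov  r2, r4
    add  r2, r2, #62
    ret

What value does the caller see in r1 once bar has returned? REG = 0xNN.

prologue: push r0 -> mem[0xdf]=0xf6, sp=0xdf
prologue: push r1 -> mem[0xde]=0x62, sp=0xde
prologue: push r2 -> mem[0xdd]=0x71, sp=0xdd
body[0] add  r3, r4, r2 -> r3=0xbb
body[1] mov  r3, #0x48 -> r3=0x48
body[2] add  r0, r0, #7 -> r0=0xfd
body[3] xor  r0, r1, r2 -> r0=0x13
body[4] sub  r1, r4, #18 -> r1=0x38
body[5] mov  r2, r4 -> r2=0x4a
body[6] add  r2, r2, #62 -> r2=0x88
epilogue: pop r2=0x71, sp=0xde
epilogue: pop r1=0x62, sp=0xdf
epilogue: pop r0=0xf6, sp=0xe0
r1 is callee-saved -> restored

REG = 0x62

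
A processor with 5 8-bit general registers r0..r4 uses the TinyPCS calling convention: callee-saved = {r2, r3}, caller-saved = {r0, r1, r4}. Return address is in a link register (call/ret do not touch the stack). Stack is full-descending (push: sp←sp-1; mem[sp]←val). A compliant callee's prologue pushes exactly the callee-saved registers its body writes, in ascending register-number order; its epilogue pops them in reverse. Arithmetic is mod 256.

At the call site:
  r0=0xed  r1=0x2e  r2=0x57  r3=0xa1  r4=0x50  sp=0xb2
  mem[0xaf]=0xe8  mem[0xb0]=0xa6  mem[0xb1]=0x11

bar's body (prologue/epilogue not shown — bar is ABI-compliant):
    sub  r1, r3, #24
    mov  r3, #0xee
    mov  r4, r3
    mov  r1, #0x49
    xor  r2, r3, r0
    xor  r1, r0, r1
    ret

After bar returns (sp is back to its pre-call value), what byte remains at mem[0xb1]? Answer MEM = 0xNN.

prologue: push r2 -> mem[0xb1]=0x57, sp=0xb1
prologue: push r3 -> mem[0xb0]=0xa1, sp=0xb0
body[0] sub  r1, r3, #24 -> r1=0x89
body[1] mov  r3, #0xee -> r3=0xee
body[2] mov  r4, r3 -> r4=0xee
body[3] mov  r1, #0x49 -> r1=0x49
body[4] xor  r2, r3, r0 -> r2=0x03
body[5] xor  r1, r0, r1 -> r1=0xa4
epilogue: pop r3=0xa1, sp=0xb1
epilogue: pop r2=0x57, sp=0xb2
prologue pushed ['r2', 'r3'] at ['0xb1', '0xb0']

MEM = 0x57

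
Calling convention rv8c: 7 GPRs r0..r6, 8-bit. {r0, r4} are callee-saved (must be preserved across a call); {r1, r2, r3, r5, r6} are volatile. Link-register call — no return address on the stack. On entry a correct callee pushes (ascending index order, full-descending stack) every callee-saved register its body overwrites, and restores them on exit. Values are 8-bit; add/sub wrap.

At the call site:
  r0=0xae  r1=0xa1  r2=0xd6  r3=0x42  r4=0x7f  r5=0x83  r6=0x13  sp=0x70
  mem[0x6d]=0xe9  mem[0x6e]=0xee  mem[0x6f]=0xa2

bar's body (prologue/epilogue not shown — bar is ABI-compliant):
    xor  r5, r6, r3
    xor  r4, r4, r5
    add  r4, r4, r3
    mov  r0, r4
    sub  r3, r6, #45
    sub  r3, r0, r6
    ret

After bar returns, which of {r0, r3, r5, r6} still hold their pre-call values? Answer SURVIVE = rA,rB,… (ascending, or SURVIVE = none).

prologue: push r0 → mem[0x6f]=0xae, sp=0x6f
prologue: push r4 → mem[0x6e]=0x7f, sp=0x6e
body[0] xor  r5, r6, r3 → r5=0x51
body[1] xor  r4, r4, r5 → r4=0x2e
body[2] add  r4, r4, r3 → r4=0x70
body[3] mov  r0, r4 → r0=0x70
body[4] sub  r3, r6, #45 → r3=0xe6
body[5] sub  r3, r0, r6 → r3=0x5d
epilogue: pop r4=0x7f, sp=0x6f
epilogue: pop r0=0xae, sp=0x70
r0: callee-saved, written=True
r3: caller-saved, written=True
r5: caller-saved, written=True
r6: caller-saved, written=False

SURVIVE = r0,r6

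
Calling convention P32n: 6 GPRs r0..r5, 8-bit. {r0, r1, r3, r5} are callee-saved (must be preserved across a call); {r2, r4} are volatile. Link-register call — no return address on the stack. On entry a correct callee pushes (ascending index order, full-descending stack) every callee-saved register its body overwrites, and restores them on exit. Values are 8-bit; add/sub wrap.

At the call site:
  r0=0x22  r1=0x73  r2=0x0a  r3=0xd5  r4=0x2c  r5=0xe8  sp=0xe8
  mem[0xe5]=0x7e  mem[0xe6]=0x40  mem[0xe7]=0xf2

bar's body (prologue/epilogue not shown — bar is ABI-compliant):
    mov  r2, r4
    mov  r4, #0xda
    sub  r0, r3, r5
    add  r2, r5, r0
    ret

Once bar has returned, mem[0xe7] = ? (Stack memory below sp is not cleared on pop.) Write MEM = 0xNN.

MEM = 0x22

prologue: push r0 → mem[0xe7]=0x22, sp=0xe7
body[0] mov  r2, r4 → r2=0x2c
body[1] mov  r4, #0xda → r4=0xda
body[2] sub  r0, r3, r5 → r0=0xed
body[3] add  r2, r5, r0 → r2=0xd5
epilogue: pop r0=0x22, sp=0xe8
prologue pushed ['r0'] at ['0xe7']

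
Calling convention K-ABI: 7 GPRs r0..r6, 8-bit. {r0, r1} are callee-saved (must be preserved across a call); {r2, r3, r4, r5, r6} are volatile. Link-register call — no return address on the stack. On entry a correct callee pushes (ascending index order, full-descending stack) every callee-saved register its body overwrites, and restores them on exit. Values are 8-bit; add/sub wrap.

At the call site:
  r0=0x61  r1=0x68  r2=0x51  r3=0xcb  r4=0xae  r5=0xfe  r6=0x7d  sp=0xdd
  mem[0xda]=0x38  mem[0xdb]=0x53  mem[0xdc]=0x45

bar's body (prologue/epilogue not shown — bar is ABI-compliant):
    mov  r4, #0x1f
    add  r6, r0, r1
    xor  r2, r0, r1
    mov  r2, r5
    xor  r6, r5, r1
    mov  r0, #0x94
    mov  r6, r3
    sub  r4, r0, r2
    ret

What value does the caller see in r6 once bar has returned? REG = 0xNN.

prologue: push r0 → mem[0xdc]=0x61, sp=0xdc
body[0] mov  r4, #0x1f → r4=0x1f
body[1] add  r6, r0, r1 → r6=0xc9
body[2] xor  r2, r0, r1 → r2=0x09
body[3] mov  r2, r5 → r2=0xfe
body[4] xor  r6, r5, r1 → r6=0x96
body[5] mov  r0, #0x94 → r0=0x94
body[6] mov  r6, r3 → r6=0xcb
body[7] sub  r4, r0, r2 → r4=0x96
epilogue: pop r0=0x61, sp=0xdd
r6 is caller-saved → body value

REG = 0xcb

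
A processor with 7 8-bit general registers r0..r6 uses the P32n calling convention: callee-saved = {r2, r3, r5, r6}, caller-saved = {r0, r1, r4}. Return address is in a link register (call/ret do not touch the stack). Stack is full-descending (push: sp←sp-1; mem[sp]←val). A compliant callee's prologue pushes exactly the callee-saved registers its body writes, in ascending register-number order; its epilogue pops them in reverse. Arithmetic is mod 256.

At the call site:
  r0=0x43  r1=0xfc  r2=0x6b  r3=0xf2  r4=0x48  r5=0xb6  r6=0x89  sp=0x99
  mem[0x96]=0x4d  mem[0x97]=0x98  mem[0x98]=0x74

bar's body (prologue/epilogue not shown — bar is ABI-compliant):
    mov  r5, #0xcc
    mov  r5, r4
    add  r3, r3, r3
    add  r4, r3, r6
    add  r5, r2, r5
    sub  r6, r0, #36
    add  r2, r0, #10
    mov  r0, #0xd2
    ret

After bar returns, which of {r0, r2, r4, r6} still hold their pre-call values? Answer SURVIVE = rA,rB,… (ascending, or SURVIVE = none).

prologue: push r2 → mem[0x98]=0x6b, sp=0x98
prologue: push r3 → mem[0x97]=0xf2, sp=0x97
prologue: push r5 → mem[0x96]=0xb6, sp=0x96
prologue: push r6 → mem[0x95]=0x89, sp=0x95
body[0] mov  r5, #0xcc → r5=0xcc
body[1] mov  r5, r4 → r5=0x48
body[2] add  r3, r3, r3 → r3=0xe4
body[3] add  r4, r3, r6 → r4=0x6d
body[4] add  r5, r2, r5 → r5=0xb3
body[5] sub  r6, r0, #36 → r6=0x1f
body[6] add  r2, r0, #10 → r2=0x4d
body[7] mov  r0, #0xd2 → r0=0xd2
epilogue: pop r6=0x89, sp=0x96
epilogue: pop r5=0xb6, sp=0x97
epilogue: pop r3=0xf2, sp=0x98
epilogue: pop r2=0x6b, sp=0x99
r0: caller-saved, written=True
r2: callee-saved, written=True
r4: caller-saved, written=True
r6: callee-saved, written=True

SURVIVE = r2,r6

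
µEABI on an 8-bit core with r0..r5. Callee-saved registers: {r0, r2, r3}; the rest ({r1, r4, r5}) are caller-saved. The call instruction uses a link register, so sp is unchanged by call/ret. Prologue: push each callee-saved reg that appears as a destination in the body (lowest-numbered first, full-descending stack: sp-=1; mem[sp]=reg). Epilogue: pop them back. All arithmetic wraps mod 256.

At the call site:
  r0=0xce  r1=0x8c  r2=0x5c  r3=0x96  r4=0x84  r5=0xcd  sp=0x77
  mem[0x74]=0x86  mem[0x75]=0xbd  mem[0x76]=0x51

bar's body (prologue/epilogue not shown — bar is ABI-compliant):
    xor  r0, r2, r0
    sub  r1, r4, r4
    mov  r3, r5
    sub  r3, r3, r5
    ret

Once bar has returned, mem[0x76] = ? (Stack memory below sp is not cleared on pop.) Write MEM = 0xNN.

prologue: push r0 -> mem[0x76]=0xce, sp=0x76
prologue: push r3 -> mem[0x75]=0x96, sp=0x75
body[0] xor  r0, r2, r0 -> r0=0x92
body[1] sub  r1, r4, r4 -> r1=0x00
body[2] mov  r3, r5 -> r3=0xcd
body[3] sub  r3, r3, r5 -> r3=0x00
epilogue: pop r3=0x96, sp=0x76
epilogue: pop r0=0xce, sp=0x77
prologue pushed ['r0', 'r3'] at ['0x76', '0x75']

MEM = 0xce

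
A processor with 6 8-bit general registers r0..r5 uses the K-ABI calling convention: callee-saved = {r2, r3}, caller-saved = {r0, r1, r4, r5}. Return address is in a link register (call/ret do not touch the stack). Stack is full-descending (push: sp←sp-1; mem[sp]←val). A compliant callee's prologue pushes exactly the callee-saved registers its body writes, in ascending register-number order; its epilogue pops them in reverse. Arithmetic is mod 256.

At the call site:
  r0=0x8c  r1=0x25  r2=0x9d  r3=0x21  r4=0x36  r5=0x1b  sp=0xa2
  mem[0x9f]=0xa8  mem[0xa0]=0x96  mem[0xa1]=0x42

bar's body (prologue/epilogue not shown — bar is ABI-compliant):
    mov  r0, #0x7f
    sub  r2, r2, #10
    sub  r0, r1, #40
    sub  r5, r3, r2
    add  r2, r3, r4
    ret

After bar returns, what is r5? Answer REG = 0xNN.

prologue: push r2 -> mem[0xa1]=0x9d, sp=0xa1
body[0] mov  r0, #0x7f -> r0=0x7f
body[1] sub  r2, r2, #10 -> r2=0x93
body[2] sub  r0, r1, #40 -> r0=0xfd
body[3] sub  r5, r3, r2 -> r5=0x8e
body[4] add  r2, r3, r4 -> r2=0x57
epilogue: pop r2=0x9d, sp=0xa2
r5 is caller-saved -> body value

REG = 0x8e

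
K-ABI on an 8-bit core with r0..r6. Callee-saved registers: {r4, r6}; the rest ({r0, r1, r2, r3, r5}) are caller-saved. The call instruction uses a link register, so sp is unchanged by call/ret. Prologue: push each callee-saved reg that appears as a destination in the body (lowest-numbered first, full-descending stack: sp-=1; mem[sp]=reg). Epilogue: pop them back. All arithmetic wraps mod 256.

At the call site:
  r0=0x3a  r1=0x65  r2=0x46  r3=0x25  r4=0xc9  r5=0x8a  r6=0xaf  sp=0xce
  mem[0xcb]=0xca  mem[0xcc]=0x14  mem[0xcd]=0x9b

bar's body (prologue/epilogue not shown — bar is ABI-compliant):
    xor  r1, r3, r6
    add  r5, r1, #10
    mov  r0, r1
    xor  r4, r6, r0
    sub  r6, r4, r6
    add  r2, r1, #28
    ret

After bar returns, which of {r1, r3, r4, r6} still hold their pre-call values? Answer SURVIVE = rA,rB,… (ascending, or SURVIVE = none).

SURVIVE = r3,r4,r6

prologue: push r4 → mem[0xcd]=0xc9, sp=0xcd
prologue: push r6 → mem[0xcc]=0xaf, sp=0xcc
body[0] xor  r1, r3, r6 → r1=0x8a
body[1] add  r5, r1, #10 → r5=0x94
body[2] mov  r0, r1 → r0=0x8a
body[3] xor  r4, r6, r0 → r4=0x25
body[4] sub  r6, r4, r6 → r6=0x76
body[5] add  r2, r1, #28 → r2=0xa6
epilogue: pop r6=0xaf, sp=0xcd
epilogue: pop r4=0xc9, sp=0xce
r1: caller-saved, written=True
r3: caller-saved, written=False
r4: callee-saved, written=True
r6: callee-saved, written=True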